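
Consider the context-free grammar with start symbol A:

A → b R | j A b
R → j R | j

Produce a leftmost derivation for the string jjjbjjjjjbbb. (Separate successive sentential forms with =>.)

A => jAb   [A → j A b]
jAb => jjAbb   [A → j A b]
jjAbb => jjjAbbb   [A → j A b]
jjjAbbb => jjjbRbbb   [A → b R]
jjjbRbbb => jjjbjRbbb   [R → j R]
jjjbjRbbb => jjjbjjRbbb   [R → j R]
jjjbjjRbbb => jjjbjjjRbbb   [R → j R]
jjjbjjjRbbb => jjjbjjjjRbbb   [R → j R]
jjjbjjjjRbbb => jjjbjjjjjbbb   [R → j]

A=>jAb=>jjAbb=>jjjAbbb=>jjjbRbbb=>jjjbjRbbb=>jjjbjjRbbb=>jjjbjjjRbbb=>jjjbjjjjRbbb=>jjjbjjjjjbbb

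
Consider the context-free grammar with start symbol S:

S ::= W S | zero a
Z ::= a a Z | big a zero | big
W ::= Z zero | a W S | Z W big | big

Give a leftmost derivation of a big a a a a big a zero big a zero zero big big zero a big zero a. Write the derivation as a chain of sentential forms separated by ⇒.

S ⇒ W S ⇒ a W S S ⇒ a Z W big S S ⇒ a big W big S S ⇒ a big Z W big big S S ⇒ a big a a Z W big big S S ⇒ a big a a a a Z W big big S S ⇒ a big a a a a big a zero W big big S S ⇒ a big a a a a big a zero Z zero big big S S ⇒ a big a a a a big a zero big a zero zero big big S S ⇒ a big a a a a big a zero big a zero zero big big zero a S ⇒ a big a a a a big a zero big a zero zero big big zero a W S ⇒ a big a a a a big a zero big a zero zero big big zero a big S ⇒ a big a a a a big a zero big a zero zero big big zero a big zero a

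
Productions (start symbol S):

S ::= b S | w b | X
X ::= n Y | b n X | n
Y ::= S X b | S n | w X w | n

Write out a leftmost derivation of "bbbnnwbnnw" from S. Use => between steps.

S => bS => bbS => bbX => bbbnX => bbbnnY => bbbnnwXw => bbbnnwbnXw => bbbnnwbnnw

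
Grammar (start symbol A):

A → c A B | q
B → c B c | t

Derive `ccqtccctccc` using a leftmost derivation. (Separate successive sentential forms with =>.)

A => cAB   [A → c A B]
cAB => ccABB   [A → c A B]
ccABB => ccqBB   [A → q]
ccqBB => ccqtB   [B → t]
ccqtB => ccqtcBc   [B → c B c]
ccqtcBc => ccqtccBcc   [B → c B c]
ccqtccBcc => ccqtcccBccc   [B → c B c]
ccqtcccBccc => ccqtccctccc   [B → t]

A => cAB => ccABB => ccqBB => ccqtB => ccqtcBc => ccqtccBcc => ccqtcccBccc => ccqtccctccc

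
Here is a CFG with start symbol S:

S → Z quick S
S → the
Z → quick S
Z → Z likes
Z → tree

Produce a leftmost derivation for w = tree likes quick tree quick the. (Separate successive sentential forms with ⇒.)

S ⇒ Z quick S ⇒ Z likes quick S ⇒ tree likes quick S ⇒ tree likes quick Z quick S ⇒ tree likes quick tree quick S ⇒ tree likes quick tree quick the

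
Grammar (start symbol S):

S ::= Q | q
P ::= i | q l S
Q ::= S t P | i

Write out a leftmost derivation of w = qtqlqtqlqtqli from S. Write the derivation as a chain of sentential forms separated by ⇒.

S ⇒ Q   [S ::= Q]
Q ⇒ StP   [Q ::= S t P]
StP ⇒ QtP   [S ::= Q]
QtP ⇒ StPtP   [Q ::= S t P]
StPtP ⇒ qtPtP   [S ::= q]
qtPtP ⇒ qtqlStP   [P ::= q l S]
qtqlStP ⇒ qtqlQtP   [S ::= Q]
qtqlQtP ⇒ qtqlStPtP   [Q ::= S t P]
qtqlStPtP ⇒ qtqlqtPtP   [S ::= q]
qtqlqtPtP ⇒ qtqlqtqlStP   [P ::= q l S]
qtqlqtqlStP ⇒ qtqlqtqlqtP   [S ::= q]
qtqlqtqlqtP ⇒ qtqlqtqlqtqlS   [P ::= q l S]
qtqlqtqlqtqlS ⇒ qtqlqtqlqtqlQ   [S ::= Q]
qtqlqtqlqtqlQ ⇒ qtqlqtqlqtqli   [Q ::= i]

S⇒Q⇒StP⇒QtP⇒StPtP⇒qtPtP⇒qtqlStP⇒qtqlQtP⇒qtqlStPtP⇒qtqlqtPtP⇒qtqlqtqlStP⇒qtqlqtqlqtP⇒qtqlqtqlqtqlS⇒qtqlqtqlqtqlQ⇒qtqlqtqlqtqli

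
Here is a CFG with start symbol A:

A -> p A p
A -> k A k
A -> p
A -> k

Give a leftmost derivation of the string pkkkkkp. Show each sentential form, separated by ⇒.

A ⇒ pAp ⇒ pkAkp ⇒ pkkAkkp ⇒ pkkkkkp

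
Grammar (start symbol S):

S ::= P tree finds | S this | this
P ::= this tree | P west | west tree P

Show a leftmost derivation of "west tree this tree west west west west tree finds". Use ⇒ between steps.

S ⇒ P tree finds   [S ::= P tree finds]
P tree finds ⇒ P west tree finds   [P ::= P west]
P west tree finds ⇒ P west west tree finds   [P ::= P west]
P west west tree finds ⇒ P west west west tree finds   [P ::= P west]
P west west west tree finds ⇒ P west west west west tree finds   [P ::= P west]
P west west west west tree finds ⇒ west tree P west west west west tree finds   [P ::= west tree P]
west tree P west west west west tree finds ⇒ west tree this tree west west west west tree finds   [P ::= this tree]

S ⇒ P tree finds ⇒ P west tree finds ⇒ P west west tree finds ⇒ P west west west tree finds ⇒ P west west west west tree finds ⇒ west tree P west west west west tree finds ⇒ west tree this tree west west west west tree finds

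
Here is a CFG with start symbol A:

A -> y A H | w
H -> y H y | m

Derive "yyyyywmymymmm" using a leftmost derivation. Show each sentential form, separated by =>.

A => yAH   [A -> y A H]
yAH => yyAHH   [A -> y A H]
yyAHH => yyyAHHH   [A -> y A H]
yyyAHHH => yyyyAHHHH   [A -> y A H]
yyyyAHHHH => yyyyyAHHHHH   [A -> y A H]
yyyyyAHHHHH => yyyyywHHHHH   [A -> w]
yyyyywHHHHH => yyyyywmHHHH   [H -> m]
yyyyywmHHHH => yyyyywmyHyHHH   [H -> y H y]
yyyyywmyHyHHH => yyyyywmymyHHH   [H -> m]
yyyyywmymyHHH => yyyyywmymymHH   [H -> m]
yyyyywmymymHH => yyyyywmymymmH   [H -> m]
yyyyywmymymmH => yyyyywmymymmm   [H -> m]

A=>yAH=>yyAHH=>yyyAHHH=>yyyyAHHHH=>yyyyyAHHHHH=>yyyyywHHHHH=>yyyyywmHHHH=>yyyyywmyHyHHH=>yyyyywmymyHHH=>yyyyywmymymHH=>yyyyywmymymmH=>yyyyywmymymmm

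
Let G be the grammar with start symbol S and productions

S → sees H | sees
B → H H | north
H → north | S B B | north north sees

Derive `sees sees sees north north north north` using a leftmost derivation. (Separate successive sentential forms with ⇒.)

S ⇒ sees H ⇒ sees S B B ⇒ sees sees H B B ⇒ sees sees S B B B B ⇒ sees sees sees B B B B ⇒ sees sees sees north B B B ⇒ sees sees sees north north B B ⇒ sees sees sees north north north B ⇒ sees sees sees north north north north

S ⇒ sees H   [S → sees H]
sees H ⇒ sees S B B   [H → S B B]
sees S B B ⇒ sees sees H B B   [S → sees H]
sees sees H B B ⇒ sees sees S B B B B   [H → S B B]
sees sees S B B B B ⇒ sees sees sees B B B B   [S → sees]
sees sees sees B B B B ⇒ sees sees sees north B B B   [B → north]
sees sees sees north B B B ⇒ sees sees sees north north B B   [B → north]
sees sees sees north north B B ⇒ sees sees sees north north north B   [B → north]
sees sees sees north north north B ⇒ sees sees sees north north north north   [B → north]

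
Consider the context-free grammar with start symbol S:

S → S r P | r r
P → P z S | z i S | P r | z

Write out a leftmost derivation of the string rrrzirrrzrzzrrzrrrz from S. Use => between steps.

S => SrP   [S → S r P]
SrP => SrPrP   [S → S r P]
SrPrP => rrrPrP   [S → r r]
rrrPrP => rrrPzSrP   [P → P z S]
rrrPzSrP => rrrPzSzSrP   [P → P z S]
rrrPzSzSrP => rrrziSzSzSrP   [P → z i S]
rrrziSzSzSrP => rrrziSrPzSzSrP   [S → S r P]
rrrziSrPzSzSrP => rrrziSrPrPzSzSrP   [S → S r P]
rrrziSrPrPzSzSrP => rrrzirrrPrPzSzSrP   [S → r r]
rrrzirrrPrPzSzSrP => rrrzirrrzrPzSzSrP   [P → z]
rrrzirrrzrPzSzSrP => rrrzirrrzrzzSzSrP   [P → z]
rrrzirrrzrzzSzSrP => rrrzirrrzrzzrrzSrP   [S → r r]
rrrzirrrzrzzrrzSrP => rrrzirrrzrzzrrzrrrP   [S → r r]
rrrzirrrzrzzrrzrrrP => rrrzirrrzrzzrrzrrrz   [P → z]

S => SrP => SrPrP => rrrPrP => rrrPzSrP => rrrPzSzSrP => rrrziSzSzSrP => rrrziSrPzSzSrP => rrrziSrPrPzSzSrP => rrrzirrrPrPzSzSrP => rrrzirrrzrPzSzSrP => rrrzirrrzrzzSzSrP => rrrzirrrzrzzrrzSrP => rrrzirrrzrzzrrzrrrP => rrrzirrrzrzzrrzrrrz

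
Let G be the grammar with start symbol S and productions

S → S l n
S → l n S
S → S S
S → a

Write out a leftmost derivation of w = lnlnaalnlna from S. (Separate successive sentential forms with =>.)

S => lnS   [S → l n S]
lnS => lnSS   [S → S S]
lnSS => lnlnSS   [S → l n S]
lnlnSS => lnlnSlnS   [S → S l n]
lnlnSlnS => lnlnSlnlnS   [S → S l n]
lnlnSlnlnS => lnlnSSlnlnS   [S → S S]
lnlnSSlnlnS => lnlnaSlnlnS   [S → a]
lnlnaSlnlnS => lnlnaalnlnS   [S → a]
lnlnaalnlnS => lnlnaalnlna   [S → a]

S=>lnS=>lnSS=>lnlnSS=>lnlnSlnS=>lnlnSlnlnS=>lnlnSSlnlnS=>lnlnaSlnlnS=>lnlnaalnlnS=>lnlnaalnlna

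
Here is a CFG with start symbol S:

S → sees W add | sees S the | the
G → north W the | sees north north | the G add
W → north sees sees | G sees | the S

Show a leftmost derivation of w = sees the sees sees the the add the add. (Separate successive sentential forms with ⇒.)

S ⇒ sees W add ⇒ sees the S add ⇒ sees the sees S the add ⇒ sees the sees sees W add the add ⇒ sees the sees sees the S add the add ⇒ sees the sees sees the the add the add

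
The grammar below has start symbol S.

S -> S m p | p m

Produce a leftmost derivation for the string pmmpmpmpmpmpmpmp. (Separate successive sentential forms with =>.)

S => Smp => Smpmp => Smpmpmp => Smpmpmpmp => Smpmpmpmpmp => Smpmpmpmpmpmp => Smpmpmpmpmpmpmp => pmmpmpmpmpmpmpmp

S => Smp   [S -> S m p]
Smp => Smpmp   [S -> S m p]
Smpmp => Smpmpmp   [S -> S m p]
Smpmpmp => Smpmpmpmp   [S -> S m p]
Smpmpmpmp => Smpmpmpmpmp   [S -> S m p]
Smpmpmpmpmp => Smpmpmpmpmpmp   [S -> S m p]
Smpmpmpmpmpmp => Smpmpmpmpmpmpmp   [S -> S m p]
Smpmpmpmpmpmpmp => pmmpmpmpmpmpmpmp   [S -> p m]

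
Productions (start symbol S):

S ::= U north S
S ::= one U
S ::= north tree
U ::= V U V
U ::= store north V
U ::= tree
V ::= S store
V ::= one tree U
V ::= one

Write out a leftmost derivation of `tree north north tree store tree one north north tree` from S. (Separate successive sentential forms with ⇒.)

S ⇒ U north S ⇒ V U V north S ⇒ S store U V north S ⇒ U north S store U V north S ⇒ tree north S store U V north S ⇒ tree north north tree store U V north S ⇒ tree north north tree store tree V north S ⇒ tree north north tree store tree one north S ⇒ tree north north tree store tree one north north tree

S ⇒ U north S   [S ::= U north S]
U north S ⇒ V U V north S   [U ::= V U V]
V U V north S ⇒ S store U V north S   [V ::= S store]
S store U V north S ⇒ U north S store U V north S   [S ::= U north S]
U north S store U V north S ⇒ tree north S store U V north S   [U ::= tree]
tree north S store U V north S ⇒ tree north north tree store U V north S   [S ::= north tree]
tree north north tree store U V north S ⇒ tree north north tree store tree V north S   [U ::= tree]
tree north north tree store tree V north S ⇒ tree north north tree store tree one north S   [V ::= one]
tree north north tree store tree one north S ⇒ tree north north tree store tree one north north tree   [S ::= north tree]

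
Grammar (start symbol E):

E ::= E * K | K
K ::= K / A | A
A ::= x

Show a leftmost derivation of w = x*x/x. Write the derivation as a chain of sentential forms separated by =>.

E => E*K   [E ::= E * K]
E*K => K*K   [E ::= K]
K*K => A*K   [K ::= A]
A*K => x*K   [A ::= x]
x*K => x*K/A   [K ::= K / A]
x*K/A => x*A/A   [K ::= A]
x*A/A => x*x/A   [A ::= x]
x*x/A => x*x/x   [A ::= x]

E => E*K => K*K => A*K => x*K => x*K/A => x*A/A => x*x/A => x*x/x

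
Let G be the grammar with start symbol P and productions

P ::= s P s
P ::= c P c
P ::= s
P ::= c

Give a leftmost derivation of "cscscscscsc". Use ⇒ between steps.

P ⇒ cPc ⇒ csPsc ⇒ cscPcsc ⇒ cscsPscsc ⇒ cscscPcscsc ⇒ cscscscscsc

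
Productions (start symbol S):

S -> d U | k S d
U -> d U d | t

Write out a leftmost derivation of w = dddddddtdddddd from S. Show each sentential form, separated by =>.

S => dU => ddUd => dddUdd => ddddUddd => dddddUdddd => ddddddUddddd => dddddddUdddddd => dddddddtdddddd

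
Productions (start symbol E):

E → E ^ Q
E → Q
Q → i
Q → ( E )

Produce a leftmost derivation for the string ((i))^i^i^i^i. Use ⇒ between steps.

E ⇒ E^Q   [E → E ^ Q]
E^Q ⇒ E^Q^Q   [E → E ^ Q]
E^Q^Q ⇒ E^Q^Q^Q   [E → E ^ Q]
E^Q^Q^Q ⇒ E^Q^Q^Q^Q   [E → E ^ Q]
E^Q^Q^Q^Q ⇒ Q^Q^Q^Q^Q   [E → Q]
Q^Q^Q^Q^Q ⇒ (E)^Q^Q^Q^Q   [Q → ( E )]
(E)^Q^Q^Q^Q ⇒ (Q)^Q^Q^Q^Q   [E → Q]
(Q)^Q^Q^Q^Q ⇒ ((E))^Q^Q^Q^Q   [Q → ( E )]
((E))^Q^Q^Q^Q ⇒ ((Q))^Q^Q^Q^Q   [E → Q]
((Q))^Q^Q^Q^Q ⇒ ((i))^Q^Q^Q^Q   [Q → i]
((i))^Q^Q^Q^Q ⇒ ((i))^i^Q^Q^Q   [Q → i]
((i))^i^Q^Q^Q ⇒ ((i))^i^i^Q^Q   [Q → i]
((i))^i^i^Q^Q ⇒ ((i))^i^i^i^Q   [Q → i]
((i))^i^i^i^Q ⇒ ((i))^i^i^i^i   [Q → i]

E ⇒ E^Q ⇒ E^Q^Q ⇒ E^Q^Q^Q ⇒ E^Q^Q^Q^Q ⇒ Q^Q^Q^Q^Q ⇒ (E)^Q^Q^Q^Q ⇒ (Q)^Q^Q^Q^Q ⇒ ((E))^Q^Q^Q^Q ⇒ ((Q))^Q^Q^Q^Q ⇒ ((i))^Q^Q^Q^Q ⇒ ((i))^i^Q^Q^Q ⇒ ((i))^i^i^Q^Q ⇒ ((i))^i^i^i^Q ⇒ ((i))^i^i^i^i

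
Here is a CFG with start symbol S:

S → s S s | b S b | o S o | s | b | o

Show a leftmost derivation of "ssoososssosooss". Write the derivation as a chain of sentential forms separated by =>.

S => sSs   [S → s S s]
sSs => ssSss   [S → s S s]
ssSss => ssoSoss   [S → o S o]
ssoSoss => ssooSooss   [S → o S o]
ssooSooss => ssoosSsooss   [S → s S s]
ssoosSsooss => ssoosoSosooss   [S → o S o]
ssoosoSosooss => ssoososSsosooss   [S → s S s]
ssoososSsosooss => ssoososssosooss   [S → s]

S=>sSs=>ssSss=>ssoSoss=>ssooSooss=>ssoosSsooss=>ssoosoSosooss=>ssoososSsosooss=>ssoososssosooss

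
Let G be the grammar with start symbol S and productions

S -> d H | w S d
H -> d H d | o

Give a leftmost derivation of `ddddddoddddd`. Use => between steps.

S => dH => ddHd => dddHdd => ddddHddd => dddddHdddd => ddddddHddddd => ddddddoddddd

S => dH   [S -> d H]
dH => ddHd   [H -> d H d]
ddHd => dddHdd   [H -> d H d]
dddHdd => ddddHddd   [H -> d H d]
ddddHddd => dddddHdddd   [H -> d H d]
dddddHdddd => ddddddHddddd   [H -> d H d]
ddddddHddddd => ddddddoddddd   [H -> o]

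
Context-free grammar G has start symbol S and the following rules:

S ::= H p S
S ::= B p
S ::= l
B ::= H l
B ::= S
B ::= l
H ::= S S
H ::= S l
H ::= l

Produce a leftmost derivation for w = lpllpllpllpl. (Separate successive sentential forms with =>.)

S=>HpS=>SSpS=>HpSSpS=>SlpSSpS=>HpSlpSSpS=>SSpSlpSSpS=>HpSSpSlpSSpS=>lpSSpSlpSSpS=>lplSpSlpSSpS=>lpllpSlpSSpS=>lpllpllpSSpS=>lpllpllplSpS=>lpllpllpllpS=>lpllpllpllpl

S => HpS   [S ::= H p S]
HpS => SSpS   [H ::= S S]
SSpS => HpSSpS   [S ::= H p S]
HpSSpS => SlpSSpS   [H ::= S l]
SlpSSpS => HpSlpSSpS   [S ::= H p S]
HpSlpSSpS => SSpSlpSSpS   [H ::= S S]
SSpSlpSSpS => HpSSpSlpSSpS   [S ::= H p S]
HpSSpSlpSSpS => lpSSpSlpSSpS   [H ::= l]
lpSSpSlpSSpS => lplSpSlpSSpS   [S ::= l]
lplSpSlpSSpS => lpllpSlpSSpS   [S ::= l]
lpllpSlpSSpS => lpllpllpSSpS   [S ::= l]
lpllpllpSSpS => lpllpllplSpS   [S ::= l]
lpllpllplSpS => lpllpllpllpS   [S ::= l]
lpllpllpllpS => lpllpllpllpl   [S ::= l]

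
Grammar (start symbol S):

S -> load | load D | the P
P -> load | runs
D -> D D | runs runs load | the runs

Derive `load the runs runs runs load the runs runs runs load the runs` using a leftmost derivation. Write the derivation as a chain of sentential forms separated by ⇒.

S ⇒ load D ⇒ load D D ⇒ load the runs D ⇒ load the runs D D ⇒ load the runs D D D ⇒ load the runs D D D D ⇒ load the runs runs runs load D D D ⇒ load the runs runs runs load the runs D D ⇒ load the runs runs runs load the runs runs runs load D ⇒ load the runs runs runs load the runs runs runs load the runs

S ⇒ load D   [S -> load D]
load D ⇒ load D D   [D -> D D]
load D D ⇒ load the runs D   [D -> the runs]
load the runs D ⇒ load the runs D D   [D -> D D]
load the runs D D ⇒ load the runs D D D   [D -> D D]
load the runs D D D ⇒ load the runs D D D D   [D -> D D]
load the runs D D D D ⇒ load the runs runs runs load D D D   [D -> runs runs load]
load the runs runs runs load D D D ⇒ load the runs runs runs load the runs D D   [D -> the runs]
load the runs runs runs load the runs D D ⇒ load the runs runs runs load the runs runs runs load D   [D -> runs runs load]
load the runs runs runs load the runs runs runs load D ⇒ load the runs runs runs load the runs runs runs load the runs   [D -> the runs]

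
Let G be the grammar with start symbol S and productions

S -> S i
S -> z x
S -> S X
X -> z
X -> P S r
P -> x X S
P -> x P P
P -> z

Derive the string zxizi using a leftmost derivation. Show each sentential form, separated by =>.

S=>Si=>SXi=>SiXi=>zxiXi=>zxizi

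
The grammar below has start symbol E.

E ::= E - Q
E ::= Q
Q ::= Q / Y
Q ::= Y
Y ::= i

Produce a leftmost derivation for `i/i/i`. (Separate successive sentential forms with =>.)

E => Q   [E ::= Q]
Q => Q/Y   [Q ::= Q / Y]
Q/Y => Q/Y/Y   [Q ::= Q / Y]
Q/Y/Y => Y/Y/Y   [Q ::= Y]
Y/Y/Y => i/Y/Y   [Y ::= i]
i/Y/Y => i/i/Y   [Y ::= i]
i/i/Y => i/i/i   [Y ::= i]

E => Q => Q/Y => Q/Y/Y => Y/Y/Y => i/Y/Y => i/i/Y => i/i/i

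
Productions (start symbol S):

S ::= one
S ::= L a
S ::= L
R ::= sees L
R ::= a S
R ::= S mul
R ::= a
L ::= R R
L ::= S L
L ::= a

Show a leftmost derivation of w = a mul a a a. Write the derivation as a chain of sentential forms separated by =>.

S => L a => S L a => L L a => R R L a => S mul R L a => L mul R L a => a mul R L a => a mul a L a => a mul a a a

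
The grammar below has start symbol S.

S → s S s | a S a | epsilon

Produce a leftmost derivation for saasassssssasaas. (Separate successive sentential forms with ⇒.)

S ⇒ sSs ⇒ saSas ⇒ saaSaas ⇒ saasSsaas ⇒ saasaSasaas ⇒ saasasSsasaas ⇒ saasassSssasaas ⇒ saasasssSsssasaas ⇒ saasassssssasaas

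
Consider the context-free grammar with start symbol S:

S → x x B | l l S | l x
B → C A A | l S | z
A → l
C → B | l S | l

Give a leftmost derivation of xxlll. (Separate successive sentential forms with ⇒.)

S ⇒ xxB   [S → x x B]
xxB ⇒ xxCAA   [B → C A A]
xxCAA ⇒ xxlAA   [C → l]
xxlAA ⇒ xxllA   [A → l]
xxllA ⇒ xxlll   [A → l]

S⇒xxB⇒xxCAA⇒xxlAA⇒xxllA⇒xxlll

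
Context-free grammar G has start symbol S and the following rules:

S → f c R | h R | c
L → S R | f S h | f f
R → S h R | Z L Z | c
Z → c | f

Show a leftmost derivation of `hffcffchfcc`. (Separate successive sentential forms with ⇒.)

S ⇒ hR ⇒ hZLZ ⇒ hfLZ ⇒ hfSRZ ⇒ hffcRRZ ⇒ hffcZLZRZ ⇒ hffcfLZRZ ⇒ hffcffShZRZ ⇒ hffcffchZRZ ⇒ hffcffchfRZ ⇒ hffcffchfcZ ⇒ hffcffchfcc

S ⇒ hR   [S → h R]
hR ⇒ hZLZ   [R → Z L Z]
hZLZ ⇒ hfLZ   [Z → f]
hfLZ ⇒ hfSRZ   [L → S R]
hfSRZ ⇒ hffcRRZ   [S → f c R]
hffcRRZ ⇒ hffcZLZRZ   [R → Z L Z]
hffcZLZRZ ⇒ hffcfLZRZ   [Z → f]
hffcfLZRZ ⇒ hffcffShZRZ   [L → f S h]
hffcffShZRZ ⇒ hffcffchZRZ   [S → c]
hffcffchZRZ ⇒ hffcffchfRZ   [Z → f]
hffcffchfRZ ⇒ hffcffchfcZ   [R → c]
hffcffchfcZ ⇒ hffcffchfcc   [Z → c]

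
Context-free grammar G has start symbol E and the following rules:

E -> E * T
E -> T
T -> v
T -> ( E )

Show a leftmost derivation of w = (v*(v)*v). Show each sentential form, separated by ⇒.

E⇒T⇒(E)⇒(E*T)⇒(E*T*T)⇒(T*T*T)⇒(v*T*T)⇒(v*(E)*T)⇒(v*(T)*T)⇒(v*(v)*T)⇒(v*(v)*v)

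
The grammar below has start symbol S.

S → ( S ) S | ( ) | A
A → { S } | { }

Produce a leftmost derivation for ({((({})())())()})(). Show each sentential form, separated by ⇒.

S ⇒ (S)S ⇒ (A)S ⇒ ({S})S ⇒ ({(S)S})S ⇒ ({((S)S)S})S ⇒ ({(((S)S)S)S})S ⇒ ({(((A)S)S)S})S ⇒ ({((({})S)S)S})S ⇒ ({((({})())S)S})S ⇒ ({((({})())())S})S ⇒ ({((({})())())()})S ⇒ ({((({})())())()})()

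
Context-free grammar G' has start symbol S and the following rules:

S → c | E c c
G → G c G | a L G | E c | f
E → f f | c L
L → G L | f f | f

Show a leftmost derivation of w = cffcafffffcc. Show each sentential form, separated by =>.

S => Ecc   [S → E c c]
Ecc => cLcc   [E → c L]
cLcc => cGLcc   [L → G L]
cGLcc => cEcLcc   [G → E c]
cEcLcc => cffcLcc   [E → f f]
cffcLcc => cffcGLcc   [L → G L]
cffcGLcc => cffcaLGLcc   [G → a L G]
cffcaLGLcc => cffcaffGLcc   [L → f f]
cffcaffGLcc => cffcafffLcc   [G → f]
cffcafffLcc => cffcafffffcc   [L → f f]

S=>Ecc=>cLcc=>cGLcc=>cEcLcc=>cffcLcc=>cffcGLcc=>cffcaLGLcc=>cffcaffGLcc=>cffcafffLcc=>cffcafffffcc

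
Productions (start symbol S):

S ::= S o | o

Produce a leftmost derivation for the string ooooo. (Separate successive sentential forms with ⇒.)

S⇒So⇒Soo⇒Sooo⇒Soooo⇒ooooo

S ⇒ So   [S ::= S o]
So ⇒ Soo   [S ::= S o]
Soo ⇒ Sooo   [S ::= S o]
Sooo ⇒ Soooo   [S ::= S o]
Soooo ⇒ ooooo   [S ::= o]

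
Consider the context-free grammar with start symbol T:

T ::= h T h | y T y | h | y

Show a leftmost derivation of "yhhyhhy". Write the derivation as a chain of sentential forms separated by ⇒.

T ⇒ yTy   [T ::= y T y]
yTy ⇒ yhThy   [T ::= h T h]
yhThy ⇒ yhhThhy   [T ::= h T h]
yhhThhy ⇒ yhhyhhy   [T ::= y]

T ⇒ yTy ⇒ yhThy ⇒ yhhThhy ⇒ yhhyhhy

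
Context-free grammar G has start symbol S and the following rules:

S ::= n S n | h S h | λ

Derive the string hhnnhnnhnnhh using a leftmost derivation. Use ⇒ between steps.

S⇒hSh⇒hhShh⇒hhnSnhh⇒hhnnSnnhh⇒hhnnhShnnhh⇒hhnnhnSnhnnhh⇒hhnnhnnhnnhh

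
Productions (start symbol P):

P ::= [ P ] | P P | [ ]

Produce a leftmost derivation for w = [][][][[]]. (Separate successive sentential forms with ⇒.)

P ⇒ PP   [P ::= P P]
PP ⇒ PPP   [P ::= P P]
PPP ⇒ []PP   [P ::= [ ]]
[]PP ⇒ []PPP   [P ::= P P]
[]PPP ⇒ [][]PP   [P ::= [ ]]
[][]PP ⇒ [][][]P   [P ::= [ ]]
[][][]P ⇒ [][][][P]   [P ::= [ P ]]
[][][][P] ⇒ [][][][[]]   [P ::= [ ]]

P ⇒ PP ⇒ PPP ⇒ []PP ⇒ []PPP ⇒ [][]PP ⇒ [][][]P ⇒ [][][][P] ⇒ [][][][[]]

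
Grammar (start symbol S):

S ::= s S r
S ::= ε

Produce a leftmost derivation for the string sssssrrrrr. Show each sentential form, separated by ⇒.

S ⇒ sSr ⇒ ssSrr ⇒ sssSrrr ⇒ ssssSrrrr ⇒ sssssSrrrrr ⇒ sssssrrrrr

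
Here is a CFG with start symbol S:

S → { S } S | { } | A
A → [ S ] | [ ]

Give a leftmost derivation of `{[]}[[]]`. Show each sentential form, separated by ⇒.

S ⇒ {S}S ⇒ {A}S ⇒ {[]}S ⇒ {[]}A ⇒ {[]}[S] ⇒ {[]}[A] ⇒ {[]}[[]]

S ⇒ {S}S   [S → { S } S]
{S}S ⇒ {A}S   [S → A]
{A}S ⇒ {[]}S   [A → [ ]]
{[]}S ⇒ {[]}A   [S → A]
{[]}A ⇒ {[]}[S]   [A → [ S ]]
{[]}[S] ⇒ {[]}[A]   [S → A]
{[]}[A] ⇒ {[]}[[]]   [A → [ ]]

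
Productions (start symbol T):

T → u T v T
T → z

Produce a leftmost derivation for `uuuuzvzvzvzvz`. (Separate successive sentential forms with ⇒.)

T ⇒ uTvT   [T → u T v T]
uTvT ⇒ uuTvTvT   [T → u T v T]
uuTvTvT ⇒ uuuTvTvTvT   [T → u T v T]
uuuTvTvTvT ⇒ uuuuTvTvTvTvT   [T → u T v T]
uuuuTvTvTvTvT ⇒ uuuuzvTvTvTvT   [T → z]
uuuuzvTvTvTvT ⇒ uuuuzvzvTvTvT   [T → z]
uuuuzvzvTvTvT ⇒ uuuuzvzvzvTvT   [T → z]
uuuuzvzvzvTvT ⇒ uuuuzvzvzvzvT   [T → z]
uuuuzvzvzvzvT ⇒ uuuuzvzvzvzvz   [T → z]

T⇒uTvT⇒uuTvTvT⇒uuuTvTvTvT⇒uuuuTvTvTvTvT⇒uuuuzvTvTvTvT⇒uuuuzvzvTvTvT⇒uuuuzvzvzvTvT⇒uuuuzvzvzvzvT⇒uuuuzvzvzvzvz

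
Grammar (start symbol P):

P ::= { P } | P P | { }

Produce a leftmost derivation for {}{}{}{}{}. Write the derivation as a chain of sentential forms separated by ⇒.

P ⇒ PP ⇒ PPP ⇒ PPPP ⇒ PPPPP ⇒ {}PPPP ⇒ {}{}PPP ⇒ {}{}{}PP ⇒ {}{}{}{}P ⇒ {}{}{}{}{}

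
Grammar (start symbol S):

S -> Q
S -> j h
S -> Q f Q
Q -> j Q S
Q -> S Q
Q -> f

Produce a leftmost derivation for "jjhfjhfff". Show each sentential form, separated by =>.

S => QfQ => SQfQ => QQfQ => jQSQfQ => jSQSQfQ => jjhQSQfQ => jjhfSQfQ => jjhfjhQfQ => jjhfjhffQ => jjhfjhfff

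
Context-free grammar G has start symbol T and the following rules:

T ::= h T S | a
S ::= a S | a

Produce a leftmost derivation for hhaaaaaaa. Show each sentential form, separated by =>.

T => hTS => hhTSS => hhaSS => hhaaSS => hhaaaSS => hhaaaaSS => hhaaaaaSS => hhaaaaaaS => hhaaaaaaa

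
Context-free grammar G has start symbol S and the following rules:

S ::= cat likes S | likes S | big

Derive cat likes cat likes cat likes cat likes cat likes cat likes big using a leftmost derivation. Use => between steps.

S => cat likes S => cat likes cat likes S => cat likes cat likes cat likes S => cat likes cat likes cat likes cat likes S => cat likes cat likes cat likes cat likes cat likes S => cat likes cat likes cat likes cat likes cat likes cat likes S => cat likes cat likes cat likes cat likes cat likes cat likes big

S => cat likes S   [S ::= cat likes S]
cat likes S => cat likes cat likes S   [S ::= cat likes S]
cat likes cat likes S => cat likes cat likes cat likes S   [S ::= cat likes S]
cat likes cat likes cat likes S => cat likes cat likes cat likes cat likes S   [S ::= cat likes S]
cat likes cat likes cat likes cat likes S => cat likes cat likes cat likes cat likes cat likes S   [S ::= cat likes S]
cat likes cat likes cat likes cat likes cat likes S => cat likes cat likes cat likes cat likes cat likes cat likes S   [S ::= cat likes S]
cat likes cat likes cat likes cat likes cat likes cat likes S => cat likes cat likes cat likes cat likes cat likes cat likes big   [S ::= big]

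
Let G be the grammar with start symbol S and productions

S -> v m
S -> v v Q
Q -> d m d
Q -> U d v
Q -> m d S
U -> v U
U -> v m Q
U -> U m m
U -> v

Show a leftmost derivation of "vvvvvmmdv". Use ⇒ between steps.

S ⇒ vvQ ⇒ vvUdv ⇒ vvvUdv ⇒ vvvvUdv ⇒ vvvvUmmdv ⇒ vvvvvmmdv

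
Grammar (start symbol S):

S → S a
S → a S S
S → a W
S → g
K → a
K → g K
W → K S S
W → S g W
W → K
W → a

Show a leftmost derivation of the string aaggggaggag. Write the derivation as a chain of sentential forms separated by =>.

S => aSS   [S → a S S]
aSS => aaWS   [S → a W]
aaWS => aaKSSS   [W → K S S]
aaKSSS => aagKSSS   [K → g K]
aagKSSS => aaggKSSS   [K → g K]
aaggKSSS => aagggKSSS   [K → g K]
aagggKSSS => aaggggKSSS   [K → g K]
aaggggKSSS => aaggggaSSS   [K → a]
aaggggaSSS => aaggggagSS   [S → g]
aaggggagSS => aaggggagSaS   [S → S a]
aaggggagSaS => aaggggaggaS   [S → g]
aaggggaggaS => aaggggaggag   [S → g]

S => aSS => aaWS => aaKSSS => aagKSSS => aaggKSSS => aagggKSSS => aaggggKSSS => aaggggaSSS => aaggggagSS => aaggggagSaS => aaggggaggaS => aaggggaggag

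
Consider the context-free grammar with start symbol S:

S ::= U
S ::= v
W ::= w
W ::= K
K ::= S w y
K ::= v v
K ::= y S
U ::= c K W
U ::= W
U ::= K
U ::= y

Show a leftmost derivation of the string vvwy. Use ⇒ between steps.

S ⇒ U ⇒ K ⇒ Swy ⇒ Uwy ⇒ Kwy ⇒ vvwy

S ⇒ U   [S ::= U]
U ⇒ K   [U ::= K]
K ⇒ Swy   [K ::= S w y]
Swy ⇒ Uwy   [S ::= U]
Uwy ⇒ Kwy   [U ::= K]
Kwy ⇒ vvwy   [K ::= v v]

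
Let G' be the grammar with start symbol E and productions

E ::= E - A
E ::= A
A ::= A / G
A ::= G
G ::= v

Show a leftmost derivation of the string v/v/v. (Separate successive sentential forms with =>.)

E => A   [E ::= A]
A => A/G   [A ::= A / G]
A/G => A/G/G   [A ::= A / G]
A/G/G => G/G/G   [A ::= G]
G/G/G => v/G/G   [G ::= v]
v/G/G => v/v/G   [G ::= v]
v/v/G => v/v/v   [G ::= v]

E => A => A/G => A/G/G => G/G/G => v/G/G => v/v/G => v/v/v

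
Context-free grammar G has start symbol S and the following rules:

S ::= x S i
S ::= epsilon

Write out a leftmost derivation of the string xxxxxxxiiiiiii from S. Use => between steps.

S => xSi => xxSii => xxxSiii => xxxxSiiii => xxxxxSiiiii => xxxxxxSiiiiii => xxxxxxxSiiiiiii => xxxxxxxiiiiiii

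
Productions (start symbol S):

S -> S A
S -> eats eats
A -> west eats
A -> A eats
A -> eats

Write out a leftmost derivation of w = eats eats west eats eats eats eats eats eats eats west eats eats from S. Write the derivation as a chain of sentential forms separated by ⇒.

S ⇒ S A   [S -> S A]
S A ⇒ S A A   [S -> S A]
S A A ⇒ eats eats A A   [S -> eats eats]
eats eats A A ⇒ eats eats A eats A   [A -> A eats]
eats eats A eats A ⇒ eats eats A eats eats A   [A -> A eats]
eats eats A eats eats A ⇒ eats eats A eats eats eats A   [A -> A eats]
eats eats A eats eats eats A ⇒ eats eats A eats eats eats eats A   [A -> A eats]
eats eats A eats eats eats eats A ⇒ eats eats A eats eats eats eats eats A   [A -> A eats]
eats eats A eats eats eats eats eats A ⇒ eats eats A eats eats eats eats eats eats A   [A -> A eats]
eats eats A eats eats eats eats eats eats A ⇒ eats eats west eats eats eats eats eats eats eats A   [A -> west eats]
eats eats west eats eats eats eats eats eats eats A ⇒ eats eats west eats eats eats eats eats eats eats A eats   [A -> A eats]
eats eats west eats eats eats eats eats eats eats A eats ⇒ eats eats west eats eats eats eats eats eats eats west eats eats   [A -> west eats]

S ⇒ S A ⇒ S A A ⇒ eats eats A A ⇒ eats eats A eats A ⇒ eats eats A eats eats A ⇒ eats eats A eats eats eats A ⇒ eats eats A eats eats eats eats A ⇒ eats eats A eats eats eats eats eats A ⇒ eats eats A eats eats eats eats eats eats A ⇒ eats eats west eats eats eats eats eats eats eats A ⇒ eats eats west eats eats eats eats eats eats eats A eats ⇒ eats eats west eats eats eats eats eats eats eats west eats eats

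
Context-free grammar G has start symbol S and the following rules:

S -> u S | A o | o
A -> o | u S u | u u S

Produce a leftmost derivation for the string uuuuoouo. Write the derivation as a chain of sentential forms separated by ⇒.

S ⇒ uS   [S -> u S]
uS ⇒ uAo   [S -> A o]
uAo ⇒ uuSuo   [A -> u S u]
uuSuo ⇒ uuAouo   [S -> A o]
uuAouo ⇒ uuuuSouo   [A -> u u S]
uuuuSouo ⇒ uuuuoouo   [S -> o]

S ⇒ uS ⇒ uAo ⇒ uuSuo ⇒ uuAouo ⇒ uuuuSouo ⇒ uuuuoouo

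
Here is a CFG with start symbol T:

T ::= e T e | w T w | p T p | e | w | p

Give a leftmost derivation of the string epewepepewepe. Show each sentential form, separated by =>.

T => eTe   [T ::= e T e]
eTe => epTpe   [T ::= p T p]
epTpe => epeTepe   [T ::= e T e]
epeTepe => epewTwepe   [T ::= w T w]
epewTwepe => epeweTewepe   [T ::= e T e]
epeweTewepe => epewepTpewepe   [T ::= p T p]
epewepTpewepe => epewepepewepe   [T ::= e]

T=>eTe=>epTpe=>epeTepe=>epewTwepe=>epeweTewepe=>epewepTpewepe=>epewepepewepe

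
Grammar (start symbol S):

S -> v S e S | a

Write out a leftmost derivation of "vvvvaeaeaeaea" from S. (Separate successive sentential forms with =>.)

S => vSeS => vvSeSeS => vvvSeSeSeS => vvvvSeSeSeSeS => vvvvaeSeSeSeS => vvvvaeaeSeSeS => vvvvaeaeaeSeS => vvvvaeaeaeaeS => vvvvaeaeaeaea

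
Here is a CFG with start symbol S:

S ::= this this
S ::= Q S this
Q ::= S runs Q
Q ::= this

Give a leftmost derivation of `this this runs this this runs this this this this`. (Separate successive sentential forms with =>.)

S => Q S this => S runs Q S this => this this runs Q S this => this this runs S runs Q S this => this this runs this this runs Q S this => this this runs this this runs this S this => this this runs this this runs this this this this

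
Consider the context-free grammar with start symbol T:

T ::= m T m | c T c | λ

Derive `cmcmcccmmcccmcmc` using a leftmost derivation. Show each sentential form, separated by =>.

T => cTc   [T ::= c T c]
cTc => cmTmc   [T ::= m T m]
cmTmc => cmcTcmc   [T ::= c T c]
cmcTcmc => cmcmTmcmc   [T ::= m T m]
cmcmTmcmc => cmcmcTcmcmc   [T ::= c T c]
cmcmcTcmcmc => cmcmccTccmcmc   [T ::= c T c]
cmcmccTccmcmc => cmcmcccTcccmcmc   [T ::= c T c]
cmcmcccTcccmcmc => cmcmcccmTmcccmcmc   [T ::= m T m]
cmcmcccmTmcccmcmc => cmcmcccmmcccmcmc   [T ::= λ]

T => cTc => cmTmc => cmcTcmc => cmcmTmcmc => cmcmcTcmcmc => cmcmccTccmcmc => cmcmcccTcccmcmc => cmcmcccmTmcccmcmc => cmcmcccmmcccmcmc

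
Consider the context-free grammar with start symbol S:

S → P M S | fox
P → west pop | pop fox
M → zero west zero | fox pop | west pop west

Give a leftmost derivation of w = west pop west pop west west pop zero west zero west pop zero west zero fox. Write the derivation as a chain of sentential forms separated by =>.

S => P M S => west pop M S => west pop west pop west S => west pop west pop west P M S => west pop west pop west west pop M S => west pop west pop west west pop zero west zero S => west pop west pop west west pop zero west zero P M S => west pop west pop west west pop zero west zero west pop M S => west pop west pop west west pop zero west zero west pop zero west zero S => west pop west pop west west pop zero west zero west pop zero west zero fox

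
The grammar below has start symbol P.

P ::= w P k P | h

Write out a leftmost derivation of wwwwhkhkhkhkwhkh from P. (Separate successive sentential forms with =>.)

P => wPkP => wwPkPkP => wwwPkPkPkP => wwwwPkPkPkPkP => wwwwhkPkPkPkP => wwwwhkhkPkPkP => wwwwhkhkhkPkP => wwwwhkhkhkhkP => wwwwhkhkhkhkwPkP => wwwwhkhkhkhkwhkP => wwwwhkhkhkhkwhkh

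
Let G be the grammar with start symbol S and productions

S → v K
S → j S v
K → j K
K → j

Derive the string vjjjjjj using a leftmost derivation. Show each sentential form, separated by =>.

S => vK   [S → v K]
vK => vjK   [K → j K]
vjK => vjjK   [K → j K]
vjjK => vjjjK   [K → j K]
vjjjK => vjjjjK   [K → j K]
vjjjjK => vjjjjjK   [K → j K]
vjjjjjK => vjjjjjj   [K → j]

S=>vK=>vjK=>vjjK=>vjjjK=>vjjjjK=>vjjjjjK=>vjjjjjj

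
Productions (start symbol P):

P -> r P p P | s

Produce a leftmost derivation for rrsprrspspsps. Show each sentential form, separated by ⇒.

P⇒rPpP⇒rrPpPpP⇒rrspPpP⇒rrsprPpPpP⇒rrsprrPpPpPpP⇒rrsprrspPpPpP⇒rrsprrspspPpP⇒rrsprrspspspP⇒rrsprrspspsps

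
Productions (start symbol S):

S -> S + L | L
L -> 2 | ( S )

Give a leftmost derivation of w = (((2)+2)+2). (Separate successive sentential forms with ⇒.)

S ⇒ L ⇒ (S) ⇒ (S+L) ⇒ (L+L) ⇒ ((S)+L) ⇒ ((S+L)+L) ⇒ ((L+L)+L) ⇒ (((S)+L)+L) ⇒ (((L)+L)+L) ⇒ (((2)+L)+L) ⇒ (((2)+2)+L) ⇒ (((2)+2)+2)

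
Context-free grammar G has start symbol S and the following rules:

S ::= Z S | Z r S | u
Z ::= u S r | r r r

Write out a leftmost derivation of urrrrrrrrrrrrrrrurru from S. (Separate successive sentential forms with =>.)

S => ZrS => uSrrS => uZrSrrS => urrrrSrrS => urrrrZrSrrS => urrrrrrrrSrrS => urrrrrrrrZSrrS => urrrrrrrrrrrSrrS => urrrrrrrrrrrZrSrrS => urrrrrrrrrrrrrrrSrrS => urrrrrrrrrrrrrrrurrS => urrrrrrrrrrrrrrrurru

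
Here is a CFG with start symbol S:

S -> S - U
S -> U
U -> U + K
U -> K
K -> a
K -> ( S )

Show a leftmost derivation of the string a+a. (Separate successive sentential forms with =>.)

S=>U=>U+K=>K+K=>a+K=>a+a

S => U   [S -> U]
U => U+K   [U -> U + K]
U+K => K+K   [U -> K]
K+K => a+K   [K -> a]
a+K => a+a   [K -> a]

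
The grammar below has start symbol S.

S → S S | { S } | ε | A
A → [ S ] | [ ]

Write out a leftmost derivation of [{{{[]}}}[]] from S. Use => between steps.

S => A => [S] => [SS] => [{S}S] => [{{S}}S] => [{{{S}}}S] => [{{{A}}}S] => [{{{[S]}}}S] => [{{{[]}}}S] => [{{{[]}}}A] => [{{{[]}}}[]]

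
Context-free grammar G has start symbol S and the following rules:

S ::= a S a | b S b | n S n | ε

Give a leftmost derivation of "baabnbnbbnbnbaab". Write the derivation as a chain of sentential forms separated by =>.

S => bSb => baSab => baaSaab => baabSbaab => baabnSnbaab => baabnbSbnbaab => baabnbnSnbnbaab => baabnbnbSbnbnbaab => baabnbnbbnbnbaab

S => bSb   [S ::= b S b]
bSb => baSab   [S ::= a S a]
baSab => baaSaab   [S ::= a S a]
baaSaab => baabSbaab   [S ::= b S b]
baabSbaab => baabnSnbaab   [S ::= n S n]
baabnSnbaab => baabnbSbnbaab   [S ::= b S b]
baabnbSbnbaab => baabnbnSnbnbaab   [S ::= n S n]
baabnbnSnbnbaab => baabnbnbSbnbnbaab   [S ::= b S b]
baabnbnbSbnbnbaab => baabnbnbbnbnbaab   [S ::= ε]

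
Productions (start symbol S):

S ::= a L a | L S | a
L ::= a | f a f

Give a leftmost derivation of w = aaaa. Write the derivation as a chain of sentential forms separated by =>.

S => LS => aS => aLS => aaS => aaLS => aaaS => aaaa

S => LS   [S ::= L S]
LS => aS   [L ::= a]
aS => aLS   [S ::= L S]
aLS => aaS   [L ::= a]
aaS => aaLS   [S ::= L S]
aaLS => aaaS   [L ::= a]
aaaS => aaaa   [S ::= a]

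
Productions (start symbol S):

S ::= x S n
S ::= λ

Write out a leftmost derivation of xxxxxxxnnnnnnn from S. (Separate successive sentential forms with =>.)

S=>xSn=>xxSnn=>xxxSnnn=>xxxxSnnnn=>xxxxxSnnnnn=>xxxxxxSnnnnnn=>xxxxxxxSnnnnnnn=>xxxxxxxnnnnnnn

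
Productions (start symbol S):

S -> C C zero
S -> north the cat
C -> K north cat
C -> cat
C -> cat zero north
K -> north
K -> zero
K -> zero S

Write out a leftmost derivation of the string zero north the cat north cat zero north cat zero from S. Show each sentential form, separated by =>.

S => C C zero => K north cat C zero => zero S north cat C zero => zero north the cat north cat C zero => zero north the cat north cat K north cat zero => zero north the cat north cat zero north cat zero

S => C C zero   [S -> C C zero]
C C zero => K north cat C zero   [C -> K north cat]
K north cat C zero => zero S north cat C zero   [K -> zero S]
zero S north cat C zero => zero north the cat north cat C zero   [S -> north the cat]
zero north the cat north cat C zero => zero north the cat north cat K north cat zero   [C -> K north cat]
zero north the cat north cat K north cat zero => zero north the cat north cat zero north cat zero   [K -> zero]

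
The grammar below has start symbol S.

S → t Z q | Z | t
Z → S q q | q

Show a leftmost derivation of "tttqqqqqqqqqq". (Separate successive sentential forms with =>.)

S => Z => Sqq => tZqqq => tSqqqqq => ttZqqqqqq => ttSqqqqqqqq => tttZqqqqqqqqq => tttqqqqqqqqqq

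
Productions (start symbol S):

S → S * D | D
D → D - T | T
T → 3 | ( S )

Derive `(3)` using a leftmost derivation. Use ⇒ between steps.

S ⇒ D ⇒ T ⇒ (S) ⇒ (D) ⇒ (T) ⇒ (3)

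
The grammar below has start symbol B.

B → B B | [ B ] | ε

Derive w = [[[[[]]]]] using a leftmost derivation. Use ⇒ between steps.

B ⇒ [B]   [B → [ B ]]
[B] ⇒ [[B]]   [B → [ B ]]
[[B]] ⇒ [[[B]]]   [B → [ B ]]
[[[B]]] ⇒ [[[[B]]]]   [B → [ B ]]
[[[[B]]]] ⇒ [[[[BB]]]]   [B → B B]
[[[[BB]]]] ⇒ [[[[[B]B]]]]   [B → [ B ]]
[[[[[B]B]]]] ⇒ [[[[[]B]]]]   [B → ε]
[[[[[]B]]]] ⇒ [[[[[]]]]]   [B → ε]

B⇒[B]⇒[[B]]⇒[[[B]]]⇒[[[[B]]]]⇒[[[[BB]]]]⇒[[[[[B]B]]]]⇒[[[[[]B]]]]⇒[[[[[]]]]]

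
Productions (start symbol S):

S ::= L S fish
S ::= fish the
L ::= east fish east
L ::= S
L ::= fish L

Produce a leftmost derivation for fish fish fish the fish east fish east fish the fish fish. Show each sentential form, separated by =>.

S => L S fish => fish L S fish => fish fish L S fish => fish fish S S fish => fish fish fish the S fish => fish fish fish the L S fish fish => fish fish fish the fish L S fish fish => fish fish fish the fish east fish east S fish fish => fish fish fish the fish east fish east fish the fish fish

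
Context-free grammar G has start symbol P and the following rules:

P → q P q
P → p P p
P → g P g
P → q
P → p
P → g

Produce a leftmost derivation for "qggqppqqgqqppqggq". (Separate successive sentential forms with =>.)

P => qPq   [P → q P q]
qPq => qgPgq   [P → g P g]
qgPgq => qggPggq   [P → g P g]
qggPggq => qggqPqggq   [P → q P q]
qggqPqggq => qggqpPpqggq   [P → p P p]
qggqpPpqggq => qggqppPppqggq   [P → p P p]
qggqppPppqggq => qggqppqPqppqggq   [P → q P q]
qggqppqPqppqggq => qggqppqqPqqppqggq   [P → q P q]
qggqppqqPqqppqggq => qggqppqqgqqppqggq   [P → g]

P => qPq => qgPgq => qggPggq => qggqPqggq => qggqpPpqggq => qggqppPppqggq => qggqppqPqppqggq => qggqppqqPqqppqggq => qggqppqqgqqppqggq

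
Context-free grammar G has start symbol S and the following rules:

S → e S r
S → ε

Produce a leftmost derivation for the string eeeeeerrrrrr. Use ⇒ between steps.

S ⇒ eSr ⇒ eeSrr ⇒ eeeSrrr ⇒ eeeeSrrrr ⇒ eeeeeSrrrrr ⇒ eeeeeeSrrrrrr ⇒ eeeeeerrrrrr

S ⇒ eSr   [S → e S r]
eSr ⇒ eeSrr   [S → e S r]
eeSrr ⇒ eeeSrrr   [S → e S r]
eeeSrrr ⇒ eeeeSrrrr   [S → e S r]
eeeeSrrrr ⇒ eeeeeSrrrrr   [S → e S r]
eeeeeSrrrrr ⇒ eeeeeeSrrrrrr   [S → e S r]
eeeeeeSrrrrrr ⇒ eeeeeerrrrrr   [S → ε]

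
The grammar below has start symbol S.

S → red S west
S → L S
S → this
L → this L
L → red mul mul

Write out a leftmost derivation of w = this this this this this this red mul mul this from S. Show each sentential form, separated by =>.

S => L S => this L S => this this L S => this this this L S => this this this this L S => this this this this this L S => this this this this this this L S => this this this this this this red mul mul S => this this this this this this red mul mul this

S => L S   [S → L S]
L S => this L S   [L → this L]
this L S => this this L S   [L → this L]
this this L S => this this this L S   [L → this L]
this this this L S => this this this this L S   [L → this L]
this this this this L S => this this this this this L S   [L → this L]
this this this this this L S => this this this this this this L S   [L → this L]
this this this this this this L S => this this this this this this red mul mul S   [L → red mul mul]
this this this this this this red mul mul S => this this this this this this red mul mul this   [S → this]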